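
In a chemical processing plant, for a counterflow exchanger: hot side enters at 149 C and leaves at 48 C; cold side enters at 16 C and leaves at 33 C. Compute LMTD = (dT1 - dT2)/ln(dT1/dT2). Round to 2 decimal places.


dT1 = Th_in - Tc_out = 149 - 33 = 116
dT2 = Th_out - Tc_in = 48 - 16 = 32
LMTD = (dT1 - dT2) / ln(dT1/dT2)
LMTD = (116 - 32) / ln(116/32)
LMTD = 65.22 K


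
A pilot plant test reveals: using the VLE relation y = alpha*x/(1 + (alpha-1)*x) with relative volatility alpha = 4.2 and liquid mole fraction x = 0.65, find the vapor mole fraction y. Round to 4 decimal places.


y = alpha*x / (1 + (alpha-1)*x)
y = 4.2*0.65 / (1 + (4.2-1)*0.65)
y = 2.73 / (1 + 2.08)
y = 2.73 / 3.08
y = 0.8864


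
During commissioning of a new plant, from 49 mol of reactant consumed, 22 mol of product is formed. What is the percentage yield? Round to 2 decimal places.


Yield = (moles product / moles consumed) * 100%
Yield = (22 / 49) * 100
Yield = 0.449 * 100
Yield = 44.90%


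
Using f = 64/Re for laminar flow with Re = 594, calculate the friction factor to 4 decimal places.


f = 64 / Re
f = 64 / 594
f = 0.1077


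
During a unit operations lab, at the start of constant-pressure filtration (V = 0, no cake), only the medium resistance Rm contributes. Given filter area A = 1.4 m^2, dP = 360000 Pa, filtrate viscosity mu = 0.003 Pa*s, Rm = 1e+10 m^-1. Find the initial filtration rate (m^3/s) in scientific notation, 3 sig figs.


rate = A * dP / (mu * Rm)
rate = 1.4 * 360000 / (0.003 * 1e+10)
rate = 504000.0 / 3.000e+07
rate = 1.68e-02 m^3/s


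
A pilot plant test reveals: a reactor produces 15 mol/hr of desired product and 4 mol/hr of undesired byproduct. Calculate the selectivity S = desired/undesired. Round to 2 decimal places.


S = desired product rate / undesired product rate
S = 15 / 4
S = 3.75


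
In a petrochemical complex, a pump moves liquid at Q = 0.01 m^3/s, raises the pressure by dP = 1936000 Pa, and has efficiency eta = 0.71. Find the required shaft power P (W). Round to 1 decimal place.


P = Q * dP / eta
P = 0.01 * 1936000 / 0.71
P = 19360.0 / 0.71
P = 27267.6 W


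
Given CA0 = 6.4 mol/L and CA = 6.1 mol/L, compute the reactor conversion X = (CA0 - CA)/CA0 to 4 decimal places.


X = (CA0 - CA) / CA0
X = (6.4 - 6.1) / 6.4
X = 0.3 / 6.4
X = 0.0469


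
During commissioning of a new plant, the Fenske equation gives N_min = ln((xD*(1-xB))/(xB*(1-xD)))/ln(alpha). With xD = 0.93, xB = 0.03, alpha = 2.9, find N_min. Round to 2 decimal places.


N_min = ln((xD*(1-xB))/(xB*(1-xD))) / ln(alpha)
Numerator inside ln: 0.9021 / 0.0021 = 429.571429
ln(429.571429) = 6.062788
ln(alpha) = ln(2.9) = 1.064711
N_min = 6.062788 / 1.064711 = 5.69


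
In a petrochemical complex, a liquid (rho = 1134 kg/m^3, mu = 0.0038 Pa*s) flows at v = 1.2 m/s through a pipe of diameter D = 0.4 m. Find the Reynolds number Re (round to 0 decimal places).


Re = rho * v * D / mu
Re = 1134 * 1.2 * 0.4 / 0.0038
Re = 544.32 / 0.0038
Re = 143242


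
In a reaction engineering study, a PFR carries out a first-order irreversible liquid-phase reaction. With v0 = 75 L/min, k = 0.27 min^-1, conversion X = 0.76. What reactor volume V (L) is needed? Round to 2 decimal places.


V = (v0/k) * ln(1/(1-X))
V = (75/0.27) * ln(1/(1-0.76))
V = 277.777778 * ln(4.166667)
V = 277.777778 * 1.427116
V = 396.42 L


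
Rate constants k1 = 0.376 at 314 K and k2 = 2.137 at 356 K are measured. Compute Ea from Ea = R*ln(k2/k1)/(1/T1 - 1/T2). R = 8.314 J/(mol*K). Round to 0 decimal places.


Ea = R * ln(k2/k1) / (1/T1 - 1/T2)
ln(k2/k1) = ln(2.137/0.376) = 1.7375691
1/T1 - 1/T2 = 1/314 - 1/356 = 0.000375724612
Ea = 8.314 * 1.7375691 / 0.000375724612
Ea = 38449 J/mol


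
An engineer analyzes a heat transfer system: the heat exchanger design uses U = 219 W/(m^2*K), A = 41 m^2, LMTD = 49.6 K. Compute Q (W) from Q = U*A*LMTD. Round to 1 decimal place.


Q = U * A * LMTD
Q = 219 * 41 * 49.6
Q = 445358.4 W


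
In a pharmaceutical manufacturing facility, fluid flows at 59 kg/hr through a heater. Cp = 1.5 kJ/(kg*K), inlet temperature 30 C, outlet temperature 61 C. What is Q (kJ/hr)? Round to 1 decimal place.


Q = m_dot * Cp * (T2 - T1)
Q = 59 * 1.5 * (61 - 30)
Q = 59 * 1.5 * 31
Q = 2743.5 kJ/hr


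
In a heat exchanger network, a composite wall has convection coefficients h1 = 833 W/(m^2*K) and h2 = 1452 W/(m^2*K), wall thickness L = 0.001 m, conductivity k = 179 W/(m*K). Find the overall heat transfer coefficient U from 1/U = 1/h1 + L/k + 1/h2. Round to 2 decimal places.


1/U = 1/h1 + L/k + 1/h2
1/U = 1/833 + 0.001/179 + 1/1452
1/U = 0.0012004802 + 5.5866e-06 + 0.0006887052
1/U = 0.001894772
U = 527.77 W/(m^2*K)


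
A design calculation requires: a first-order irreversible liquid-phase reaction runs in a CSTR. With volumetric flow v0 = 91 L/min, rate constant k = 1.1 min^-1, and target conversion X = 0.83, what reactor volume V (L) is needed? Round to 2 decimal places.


V = v0 * X / (k * (1 - X))
V = 91 * 0.83 / (1.1 * (1 - 0.83))
V = 75.53 / (1.1 * 0.17)
V = 75.53 / 0.187
V = 403.90 L


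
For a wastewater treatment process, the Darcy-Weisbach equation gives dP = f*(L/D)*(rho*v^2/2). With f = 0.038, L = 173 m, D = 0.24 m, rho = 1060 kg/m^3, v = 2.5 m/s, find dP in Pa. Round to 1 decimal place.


dP = f * (L/D) * (rho*v^2/2)
dP = 0.038 * (173/0.24) * (1060*2.5^2/2)
L/D = 720.83333333
rho*v^2/2 = 1060*6.25/2 = 3312.5
dP = 0.038 * 720.83333333 * 3312.5
dP = 90734.9 Pa


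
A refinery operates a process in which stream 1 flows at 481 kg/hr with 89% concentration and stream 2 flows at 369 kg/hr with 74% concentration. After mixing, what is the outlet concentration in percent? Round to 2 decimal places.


Mass balance on solute: F1*x1 + F2*x2 = F3*x3
F3 = F1 + F2 = 481 + 369 = 850 kg/hr
x3 = (F1*x1 + F2*x2)/F3
x3 = (481*0.89 + 369*0.74) / 850
x3 = 82.49%


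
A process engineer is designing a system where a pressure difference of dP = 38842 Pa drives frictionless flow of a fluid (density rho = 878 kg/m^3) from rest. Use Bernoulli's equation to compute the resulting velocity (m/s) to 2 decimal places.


v = sqrt(2*dP/rho)
v = sqrt(2*38842/878)
v = sqrt(88.47836)
v = 9.41 m/s


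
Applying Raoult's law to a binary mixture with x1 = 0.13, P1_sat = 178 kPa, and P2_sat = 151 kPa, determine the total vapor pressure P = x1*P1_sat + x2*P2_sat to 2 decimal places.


P = x1*P1_sat + x2*P2_sat
x2 = 1 - x1 = 1 - 0.13 = 0.87
P = 0.13*178 + 0.87*151
P = 23.14 + 131.37
P = 154.51 kPa


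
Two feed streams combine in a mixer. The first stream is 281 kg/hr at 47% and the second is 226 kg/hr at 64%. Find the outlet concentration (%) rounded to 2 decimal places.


Mass balance on solute: F1*x1 + F2*x2 = F3*x3
F3 = F1 + F2 = 281 + 226 = 507 kg/hr
x3 = (F1*x1 + F2*x2)/F3
x3 = (281*0.47 + 226*0.64) / 507
x3 = 54.58%


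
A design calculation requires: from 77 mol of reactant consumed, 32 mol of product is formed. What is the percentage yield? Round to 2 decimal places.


Yield = (moles product / moles consumed) * 100%
Yield = (32 / 77) * 100
Yield = 0.4156 * 100
Yield = 41.56%


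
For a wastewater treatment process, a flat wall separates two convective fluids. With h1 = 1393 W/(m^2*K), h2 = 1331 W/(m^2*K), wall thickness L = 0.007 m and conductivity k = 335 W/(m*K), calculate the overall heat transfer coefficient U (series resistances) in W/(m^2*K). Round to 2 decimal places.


1/U = 1/h1 + L/k + 1/h2
1/U = 1/1393 + 0.007/335 + 1/1331
1/U = 0.0007178751 + 2.08955e-05 + 0.0007513148
1/U = 0.0014900854
U = 671.10 W/(m^2*K)


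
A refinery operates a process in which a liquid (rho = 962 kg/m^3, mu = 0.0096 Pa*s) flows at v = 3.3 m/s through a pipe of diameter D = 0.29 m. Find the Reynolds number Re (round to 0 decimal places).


Re = rho * v * D / mu
Re = 962 * 3.3 * 0.29 / 0.0096
Re = 920.634 / 0.0096
Re = 95899


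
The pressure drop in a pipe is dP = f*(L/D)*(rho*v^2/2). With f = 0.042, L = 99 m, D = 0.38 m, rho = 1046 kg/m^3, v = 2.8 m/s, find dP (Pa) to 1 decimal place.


dP = f * (L/D) * (rho*v^2/2)
dP = 0.042 * (99/0.38) * (1046*2.8^2/2)
L/D = 260.52631579
rho*v^2/2 = 1046*7.84/2 = 4100.32
dP = 0.042 * 260.52631579 * 4100.32
dP = 44866.1 Pa


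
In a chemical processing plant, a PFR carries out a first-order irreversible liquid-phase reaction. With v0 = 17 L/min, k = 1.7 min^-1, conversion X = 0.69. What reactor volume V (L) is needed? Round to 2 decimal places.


V = (v0/k) * ln(1/(1-X))
V = (17/1.7) * ln(1/(1-0.69))
V = 10.0 * ln(3.225806)
V = 10.0 * 1.171183
V = 11.71 L


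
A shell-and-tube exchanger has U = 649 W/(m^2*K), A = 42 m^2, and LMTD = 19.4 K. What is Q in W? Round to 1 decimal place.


Q = U * A * LMTD
Q = 649 * 42 * 19.4
Q = 528805.2 W


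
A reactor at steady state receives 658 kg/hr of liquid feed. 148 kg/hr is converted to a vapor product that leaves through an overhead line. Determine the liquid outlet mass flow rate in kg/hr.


Steady-state mass balance on the main outlet: F_out = F_in - F_removed
F_out = 658 - 148
F_out = 510 kg/hr


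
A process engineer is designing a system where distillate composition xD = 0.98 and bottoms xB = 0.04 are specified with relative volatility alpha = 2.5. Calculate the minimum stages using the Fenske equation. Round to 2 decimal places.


N_min = ln((xD*(1-xB))/(xB*(1-xD))) / ln(alpha)
Numerator inside ln: 0.9408 / 0.0008 = 1176.0
ln(1176.0) = 7.069874
ln(alpha) = ln(2.5) = 0.916291
N_min = 7.069874 / 0.916291 = 7.72


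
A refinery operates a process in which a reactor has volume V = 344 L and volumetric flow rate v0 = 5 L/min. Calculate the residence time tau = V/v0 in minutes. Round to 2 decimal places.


tau = V / v0
tau = 344 / 5
tau = 68.80 min


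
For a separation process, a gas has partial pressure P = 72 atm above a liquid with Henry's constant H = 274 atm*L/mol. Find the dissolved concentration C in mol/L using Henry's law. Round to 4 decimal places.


C = P / H
C = 72 / 274
C = 0.2628 mol/L


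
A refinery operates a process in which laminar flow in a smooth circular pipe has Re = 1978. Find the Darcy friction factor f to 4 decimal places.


f = 64 / Re
f = 64 / 1978
f = 0.0324


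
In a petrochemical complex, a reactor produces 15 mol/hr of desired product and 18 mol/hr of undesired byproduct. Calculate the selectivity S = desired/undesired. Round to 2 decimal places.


S = desired product rate / undesired product rate
S = 15 / 18
S = 0.83


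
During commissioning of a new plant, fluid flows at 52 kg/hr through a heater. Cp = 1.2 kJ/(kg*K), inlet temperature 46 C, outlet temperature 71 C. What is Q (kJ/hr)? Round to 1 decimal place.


Q = m_dot * Cp * (T2 - T1)
Q = 52 * 1.2 * (71 - 46)
Q = 52 * 1.2 * 25
Q = 1560.0 kJ/hr


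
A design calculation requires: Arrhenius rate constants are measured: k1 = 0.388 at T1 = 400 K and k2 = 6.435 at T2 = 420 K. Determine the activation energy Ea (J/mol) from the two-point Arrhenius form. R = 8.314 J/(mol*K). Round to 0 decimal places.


Ea = R * ln(k2/k1) / (1/T1 - 1/T2)
ln(k2/k1) = ln(6.435/0.388) = 2.8085018
1/T1 - 1/T2 = 1/400 - 1/420 = 0.000119047619
Ea = 8.314 * 2.8085018 / 0.000119047619
Ea = 196139 J/mol


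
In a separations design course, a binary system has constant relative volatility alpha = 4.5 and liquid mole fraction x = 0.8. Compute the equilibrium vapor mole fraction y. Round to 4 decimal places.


y = alpha*x / (1 + (alpha-1)*x)
y = 4.5*0.8 / (1 + (4.5-1)*0.8)
y = 3.6 / (1 + 2.8)
y = 3.6 / 3.8
y = 0.9474


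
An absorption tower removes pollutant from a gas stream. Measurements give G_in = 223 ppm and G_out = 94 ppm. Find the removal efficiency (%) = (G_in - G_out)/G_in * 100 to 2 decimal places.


Efficiency = (G_in - G_out) / G_in * 100%
Efficiency = (223 - 94) / 223 * 100
Efficiency = 129 / 223 * 100
Efficiency = 57.85%


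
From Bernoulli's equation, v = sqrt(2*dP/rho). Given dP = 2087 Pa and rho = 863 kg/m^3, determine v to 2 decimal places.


v = sqrt(2*dP/rho)
v = sqrt(2*2087/863)
v = sqrt(4.836616)
v = 2.20 m/s


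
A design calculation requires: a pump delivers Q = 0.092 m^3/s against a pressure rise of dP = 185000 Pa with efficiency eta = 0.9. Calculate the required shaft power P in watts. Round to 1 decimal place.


P = Q * dP / eta
P = 0.092 * 185000 / 0.9
P = 17020.0 / 0.9
P = 18911.1 W


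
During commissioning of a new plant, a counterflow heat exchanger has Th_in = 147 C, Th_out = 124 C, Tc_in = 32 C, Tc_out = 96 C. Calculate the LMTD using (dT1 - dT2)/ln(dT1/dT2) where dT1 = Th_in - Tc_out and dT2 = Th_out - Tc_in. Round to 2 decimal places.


dT1 = Th_in - Tc_out = 147 - 96 = 51
dT2 = Th_out - Tc_in = 124 - 32 = 92
LMTD = (dT1 - dT2) / ln(dT1/dT2)
LMTD = (51 - 92) / ln(51/92)
LMTD = 69.50 K


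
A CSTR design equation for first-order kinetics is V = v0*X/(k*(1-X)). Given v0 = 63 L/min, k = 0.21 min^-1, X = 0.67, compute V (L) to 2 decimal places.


V = v0 * X / (k * (1 - X))
V = 63 * 0.67 / (0.21 * (1 - 0.67))
V = 42.21 / (0.21 * 0.33)
V = 42.21 / 0.0693
V = 609.09 L


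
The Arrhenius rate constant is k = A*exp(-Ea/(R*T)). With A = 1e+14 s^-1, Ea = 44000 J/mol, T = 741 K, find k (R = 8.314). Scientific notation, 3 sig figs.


k = A * exp(-Ea/(R*T))
k = 1e+14 * exp(-44000 / (8.314 * 741))
k = 1e+14 * exp(-7.142076)
k = 7.91e+10


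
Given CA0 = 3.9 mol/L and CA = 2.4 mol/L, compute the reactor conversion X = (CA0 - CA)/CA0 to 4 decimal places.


X = (CA0 - CA) / CA0
X = (3.9 - 2.4) / 3.9
X = 1.5 / 3.9
X = 0.3846


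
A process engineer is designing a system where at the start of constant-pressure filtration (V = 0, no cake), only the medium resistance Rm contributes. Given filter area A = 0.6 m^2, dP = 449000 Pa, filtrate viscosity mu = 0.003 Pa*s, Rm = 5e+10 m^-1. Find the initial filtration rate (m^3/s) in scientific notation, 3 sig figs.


rate = A * dP / (mu * Rm)
rate = 0.6 * 449000 / (0.003 * 5e+10)
rate = 269400.0 / 1.500e+08
rate = 1.80e-03 m^3/s


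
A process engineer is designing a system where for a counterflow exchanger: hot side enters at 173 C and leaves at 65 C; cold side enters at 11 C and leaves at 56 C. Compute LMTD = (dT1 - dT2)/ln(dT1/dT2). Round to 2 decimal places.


dT1 = Th_in - Tc_out = 173 - 56 = 117
dT2 = Th_out - Tc_in = 65 - 11 = 54
LMTD = (dT1 - dT2) / ln(dT1/dT2)
LMTD = (117 - 54) / ln(117/54)
LMTD = 81.48 K


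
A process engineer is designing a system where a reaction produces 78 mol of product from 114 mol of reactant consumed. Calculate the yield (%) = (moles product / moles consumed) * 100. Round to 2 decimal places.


Yield = (moles product / moles consumed) * 100%
Yield = (78 / 114) * 100
Yield = 0.6842 * 100
Yield = 68.42%


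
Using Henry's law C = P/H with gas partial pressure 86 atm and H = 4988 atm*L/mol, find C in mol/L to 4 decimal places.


C = P / H
C = 86 / 4988
C = 0.0172 mol/L


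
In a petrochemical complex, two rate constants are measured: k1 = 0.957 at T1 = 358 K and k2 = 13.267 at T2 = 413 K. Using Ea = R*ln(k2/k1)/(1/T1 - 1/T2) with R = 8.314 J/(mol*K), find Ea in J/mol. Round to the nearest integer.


Ea = R * ln(k2/k1) / (1/T1 - 1/T2)
ln(k2/k1) = ln(13.267/0.957) = 2.6292316
1/T1 - 1/T2 = 1/358 - 1/413 = 0.000371988583
Ea = 8.314 * 2.6292316 / 0.000371988583
Ea = 58764 J/mol


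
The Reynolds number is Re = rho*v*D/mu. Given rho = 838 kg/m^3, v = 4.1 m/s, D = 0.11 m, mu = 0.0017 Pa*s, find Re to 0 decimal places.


Re = rho * v * D / mu
Re = 838 * 4.1 * 0.11 / 0.0017
Re = 377.938 / 0.0017
Re = 222316


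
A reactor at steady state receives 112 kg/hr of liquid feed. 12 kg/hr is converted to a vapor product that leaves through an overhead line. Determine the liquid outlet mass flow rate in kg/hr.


Steady-state mass balance on the main outlet: F_out = F_in - F_removed
F_out = 112 - 12
F_out = 100 kg/hr


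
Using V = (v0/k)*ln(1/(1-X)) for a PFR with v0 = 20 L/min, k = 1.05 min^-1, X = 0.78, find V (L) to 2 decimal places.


V = (v0/k) * ln(1/(1-X))
V = (20/1.05) * ln(1/(1-0.78))
V = 19.047619 * ln(4.545455)
V = 19.047619 * 1.514128
V = 28.84 L


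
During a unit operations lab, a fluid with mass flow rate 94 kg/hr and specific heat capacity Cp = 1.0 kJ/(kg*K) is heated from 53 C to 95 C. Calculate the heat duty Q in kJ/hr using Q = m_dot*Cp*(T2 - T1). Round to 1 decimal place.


Q = m_dot * Cp * (T2 - T1)
Q = 94 * 1.0 * (95 - 53)
Q = 94 * 1.0 * 42
Q = 3948.0 kJ/hr


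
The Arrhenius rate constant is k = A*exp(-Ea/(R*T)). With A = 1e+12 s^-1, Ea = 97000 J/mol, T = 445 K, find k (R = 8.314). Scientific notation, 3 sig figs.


k = A * exp(-Ea/(R*T))
k = 1e+12 * exp(-97000 / (8.314 * 445))
k = 1e+12 * exp(-26.218129)
k = 4.11e+00


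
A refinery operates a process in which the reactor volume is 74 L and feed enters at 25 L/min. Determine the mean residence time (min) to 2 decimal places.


tau = V / v0
tau = 74 / 25
tau = 2.96 min


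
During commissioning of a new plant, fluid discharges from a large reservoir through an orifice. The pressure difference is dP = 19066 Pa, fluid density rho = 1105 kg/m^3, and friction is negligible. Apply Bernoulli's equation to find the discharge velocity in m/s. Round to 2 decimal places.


v = sqrt(2*dP/rho)
v = sqrt(2*19066/1105)
v = sqrt(34.508597)
v = 5.87 m/s


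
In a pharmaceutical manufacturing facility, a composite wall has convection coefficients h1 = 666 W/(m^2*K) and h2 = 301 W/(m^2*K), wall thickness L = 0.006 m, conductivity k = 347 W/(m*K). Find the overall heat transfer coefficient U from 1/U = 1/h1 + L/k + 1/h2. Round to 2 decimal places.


1/U = 1/h1 + L/k + 1/h2
1/U = 1/666 + 0.006/347 + 1/301
1/U = 0.0015015015 + 1.72911e-05 + 0.0033222591
1/U = 0.0048410517
U = 206.57 W/(m^2*K)


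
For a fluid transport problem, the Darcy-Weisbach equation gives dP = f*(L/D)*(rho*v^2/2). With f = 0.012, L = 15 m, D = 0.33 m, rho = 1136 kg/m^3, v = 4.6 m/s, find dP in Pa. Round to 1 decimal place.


dP = f * (L/D) * (rho*v^2/2)
dP = 0.012 * (15/0.33) * (1136*4.6^2/2)
L/D = 45.45454545
rho*v^2/2 = 1136*21.16/2 = 12018.88
dP = 0.012 * 45.45454545 * 12018.88
dP = 6555.8 Pa


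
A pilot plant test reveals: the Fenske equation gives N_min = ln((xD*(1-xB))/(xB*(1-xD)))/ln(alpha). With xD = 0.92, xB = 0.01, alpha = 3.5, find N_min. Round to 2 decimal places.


N_min = ln((xD*(1-xB))/(xB*(1-xD))) / ln(alpha)
Numerator inside ln: 0.9108 / 0.0008 = 1138.5
ln(1138.5) = 7.037467
ln(alpha) = ln(3.5) = 1.252763
N_min = 7.037467 / 1.252763 = 5.62


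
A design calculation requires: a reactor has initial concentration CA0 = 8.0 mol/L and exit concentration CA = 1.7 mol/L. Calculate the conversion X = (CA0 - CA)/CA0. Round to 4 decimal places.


X = (CA0 - CA) / CA0
X = (8.0 - 1.7) / 8.0
X = 6.3 / 8.0
X = 0.7875


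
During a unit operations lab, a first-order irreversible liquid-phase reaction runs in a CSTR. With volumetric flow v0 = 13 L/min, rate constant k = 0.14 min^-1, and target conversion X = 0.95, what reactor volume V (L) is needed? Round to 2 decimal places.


V = v0 * X / (k * (1 - X))
V = 13 * 0.95 / (0.14 * (1 - 0.95))
V = 12.35 / (0.14 * 0.05)
V = 12.35 / 0.007
V = 1764.29 L


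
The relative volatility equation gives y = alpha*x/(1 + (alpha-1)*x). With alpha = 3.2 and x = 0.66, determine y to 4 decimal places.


y = alpha*x / (1 + (alpha-1)*x)
y = 3.2*0.66 / (1 + (3.2-1)*0.66)
y = 2.112 / (1 + 1.452)
y = 2.112 / 2.452
y = 0.8613


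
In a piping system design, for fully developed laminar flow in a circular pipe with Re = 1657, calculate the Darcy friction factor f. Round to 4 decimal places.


f = 64 / Re
f = 64 / 1657
f = 0.0386


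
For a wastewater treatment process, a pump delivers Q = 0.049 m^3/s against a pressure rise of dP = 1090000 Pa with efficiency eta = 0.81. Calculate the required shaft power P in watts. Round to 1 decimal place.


P = Q * dP / eta
P = 0.049 * 1090000 / 0.81
P = 53410.0 / 0.81
P = 65938.3 W


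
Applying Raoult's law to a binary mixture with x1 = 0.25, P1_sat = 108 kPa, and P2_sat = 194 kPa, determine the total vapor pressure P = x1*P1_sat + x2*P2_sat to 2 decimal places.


P = x1*P1_sat + x2*P2_sat
x2 = 1 - x1 = 1 - 0.25 = 0.75
P = 0.25*108 + 0.75*194
P = 27.0 + 145.5
P = 172.50 kPa


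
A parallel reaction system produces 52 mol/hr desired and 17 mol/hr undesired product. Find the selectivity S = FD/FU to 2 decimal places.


S = desired product rate / undesired product rate
S = 52 / 17
S = 3.06


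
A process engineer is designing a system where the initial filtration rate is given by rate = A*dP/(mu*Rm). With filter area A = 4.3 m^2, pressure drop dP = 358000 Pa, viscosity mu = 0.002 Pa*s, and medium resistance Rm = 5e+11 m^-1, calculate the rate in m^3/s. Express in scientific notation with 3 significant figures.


rate = A * dP / (mu * Rm)
rate = 4.3 * 358000 / (0.002 * 5e+11)
rate = 1539400.0 / 1.000e+09
rate = 1.54e-03 m^3/s


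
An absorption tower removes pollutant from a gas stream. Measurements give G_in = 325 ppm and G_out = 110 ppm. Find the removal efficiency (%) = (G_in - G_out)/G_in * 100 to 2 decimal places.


Efficiency = (G_in - G_out) / G_in * 100%
Efficiency = (325 - 110) / 325 * 100
Efficiency = 215 / 325 * 100
Efficiency = 66.15%


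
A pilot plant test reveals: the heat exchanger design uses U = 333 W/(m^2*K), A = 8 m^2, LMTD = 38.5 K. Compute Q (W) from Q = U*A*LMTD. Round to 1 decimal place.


Q = U * A * LMTD
Q = 333 * 8 * 38.5
Q = 102564.0 W


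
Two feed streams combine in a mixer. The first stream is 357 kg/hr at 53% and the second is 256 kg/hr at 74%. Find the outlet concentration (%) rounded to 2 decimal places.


Mass balance on solute: F1*x1 + F2*x2 = F3*x3
F3 = F1 + F2 = 357 + 256 = 613 kg/hr
x3 = (F1*x1 + F2*x2)/F3
x3 = (357*0.53 + 256*0.74) / 613
x3 = 61.77%


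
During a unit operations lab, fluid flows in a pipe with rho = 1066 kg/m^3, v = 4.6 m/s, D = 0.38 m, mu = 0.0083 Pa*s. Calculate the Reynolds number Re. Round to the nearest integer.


Re = rho * v * D / mu
Re = 1066 * 4.6 * 0.38 / 0.0083
Re = 1863.368 / 0.0083
Re = 224502


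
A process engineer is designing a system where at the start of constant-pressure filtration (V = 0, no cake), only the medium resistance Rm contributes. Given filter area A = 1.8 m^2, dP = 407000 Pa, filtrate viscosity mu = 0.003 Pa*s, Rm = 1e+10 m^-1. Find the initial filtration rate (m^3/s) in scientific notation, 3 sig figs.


rate = A * dP / (mu * Rm)
rate = 1.8 * 407000 / (0.003 * 1e+10)
rate = 732600.0 / 3.000e+07
rate = 2.44e-02 m^3/s


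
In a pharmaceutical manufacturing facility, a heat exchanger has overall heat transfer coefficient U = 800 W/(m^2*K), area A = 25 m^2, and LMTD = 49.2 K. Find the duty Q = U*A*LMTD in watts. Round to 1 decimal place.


Q = U * A * LMTD
Q = 800 * 25 * 49.2
Q = 984000.0 W


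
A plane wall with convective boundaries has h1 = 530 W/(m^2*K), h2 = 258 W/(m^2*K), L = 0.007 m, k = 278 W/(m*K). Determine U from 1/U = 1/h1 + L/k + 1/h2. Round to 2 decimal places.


1/U = 1/h1 + L/k + 1/h2
1/U = 1/530 + 0.007/278 + 1/258
1/U = 0.0018867925 + 2.51799e-05 + 0.003875969
1/U = 0.0057879414
U = 172.77 W/(m^2*K)


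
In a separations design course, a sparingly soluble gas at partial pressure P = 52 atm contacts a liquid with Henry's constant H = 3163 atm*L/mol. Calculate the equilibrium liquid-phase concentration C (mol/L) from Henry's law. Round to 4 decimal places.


C = P / H
C = 52 / 3163
C = 0.0164 mol/L


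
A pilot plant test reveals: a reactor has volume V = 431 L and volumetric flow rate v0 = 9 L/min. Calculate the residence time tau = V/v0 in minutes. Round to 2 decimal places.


tau = V / v0
tau = 431 / 9
tau = 47.89 min


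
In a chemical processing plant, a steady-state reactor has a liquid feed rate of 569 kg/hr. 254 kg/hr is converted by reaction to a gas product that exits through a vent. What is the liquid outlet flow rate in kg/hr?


Steady-state mass balance on the main outlet: F_out = F_in - F_removed
F_out = 569 - 254
F_out = 315 kg/hr


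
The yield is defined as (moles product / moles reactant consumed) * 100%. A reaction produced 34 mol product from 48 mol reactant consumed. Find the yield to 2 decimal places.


Yield = (moles product / moles consumed) * 100%
Yield = (34 / 48) * 100
Yield = 0.7083 * 100
Yield = 70.83%


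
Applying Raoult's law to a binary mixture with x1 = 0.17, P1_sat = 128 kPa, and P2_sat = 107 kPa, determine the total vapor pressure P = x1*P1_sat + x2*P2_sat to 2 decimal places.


P = x1*P1_sat + x2*P2_sat
x2 = 1 - x1 = 1 - 0.17 = 0.83
P = 0.17*128 + 0.83*107
P = 21.76 + 88.81
P = 110.57 kPa


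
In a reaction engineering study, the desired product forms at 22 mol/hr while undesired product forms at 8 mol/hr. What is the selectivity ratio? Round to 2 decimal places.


S = desired product rate / undesired product rate
S = 22 / 8
S = 2.75


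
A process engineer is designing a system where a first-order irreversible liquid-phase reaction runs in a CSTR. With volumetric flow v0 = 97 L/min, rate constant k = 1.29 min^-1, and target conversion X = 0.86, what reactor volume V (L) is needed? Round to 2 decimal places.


V = v0 * X / (k * (1 - X))
V = 97 * 0.86 / (1.29 * (1 - 0.86))
V = 83.42 / (1.29 * 0.14)
V = 83.42 / 0.1806
V = 461.90 L


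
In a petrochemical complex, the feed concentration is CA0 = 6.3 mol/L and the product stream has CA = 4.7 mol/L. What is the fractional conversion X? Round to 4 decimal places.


X = (CA0 - CA) / CA0
X = (6.3 - 4.7) / 6.3
X = 1.6 / 6.3
X = 0.2540


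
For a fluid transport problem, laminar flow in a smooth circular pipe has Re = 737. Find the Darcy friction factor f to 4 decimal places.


f = 64 / Re
f = 64 / 737
f = 0.0868


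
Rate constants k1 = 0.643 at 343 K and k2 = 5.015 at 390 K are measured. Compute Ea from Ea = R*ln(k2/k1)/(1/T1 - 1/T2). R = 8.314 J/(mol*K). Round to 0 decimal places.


Ea = R * ln(k2/k1) / (1/T1 - 1/T2)
ln(k2/k1) = ln(5.015/0.643) = 2.054044
1/T1 - 1/T2 = 1/343 - 1/390 = 0.000351349331
Ea = 8.314 * 2.054044 / 0.000351349331
Ea = 48605 J/mol


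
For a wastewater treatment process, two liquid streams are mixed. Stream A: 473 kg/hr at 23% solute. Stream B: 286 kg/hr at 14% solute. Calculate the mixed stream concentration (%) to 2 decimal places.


Mass balance on solute: F1*x1 + F2*x2 = F3*x3
F3 = F1 + F2 = 473 + 286 = 759 kg/hr
x3 = (F1*x1 + F2*x2)/F3
x3 = (473*0.23 + 286*0.14) / 759
x3 = 19.61%


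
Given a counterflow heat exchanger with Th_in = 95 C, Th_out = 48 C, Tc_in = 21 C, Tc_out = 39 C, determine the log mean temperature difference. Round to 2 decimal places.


dT1 = Th_in - Tc_out = 95 - 39 = 56
dT2 = Th_out - Tc_in = 48 - 21 = 27
LMTD = (dT1 - dT2) / ln(dT1/dT2)
LMTD = (56 - 27) / ln(56/27)
LMTD = 39.75 K


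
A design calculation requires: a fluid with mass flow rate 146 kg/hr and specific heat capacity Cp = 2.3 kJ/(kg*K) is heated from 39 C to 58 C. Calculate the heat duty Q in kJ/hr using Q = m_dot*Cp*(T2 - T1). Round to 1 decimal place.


Q = m_dot * Cp * (T2 - T1)
Q = 146 * 2.3 * (58 - 39)
Q = 146 * 2.3 * 19
Q = 6380.2 kJ/hr


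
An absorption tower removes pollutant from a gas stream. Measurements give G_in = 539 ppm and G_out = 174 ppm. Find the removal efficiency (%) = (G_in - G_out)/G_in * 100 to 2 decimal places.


Efficiency = (G_in - G_out) / G_in * 100%
Efficiency = (539 - 174) / 539 * 100
Efficiency = 365 / 539 * 100
Efficiency = 67.72%


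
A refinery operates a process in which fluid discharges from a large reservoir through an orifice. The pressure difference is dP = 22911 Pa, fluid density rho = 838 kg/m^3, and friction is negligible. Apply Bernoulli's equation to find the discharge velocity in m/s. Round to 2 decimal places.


v = sqrt(2*dP/rho)
v = sqrt(2*22911/838)
v = sqrt(54.680191)
v = 7.39 m/s


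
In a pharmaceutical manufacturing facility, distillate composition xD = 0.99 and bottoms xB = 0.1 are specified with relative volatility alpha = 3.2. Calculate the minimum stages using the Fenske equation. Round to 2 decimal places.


N_min = ln((xD*(1-xB))/(xB*(1-xD))) / ln(alpha)
Numerator inside ln: 0.891 / 0.001 = 891.0
ln(891.0) = 6.792344
ln(alpha) = ln(3.2) = 1.163151
N_min = 6.792344 / 1.163151 = 5.84


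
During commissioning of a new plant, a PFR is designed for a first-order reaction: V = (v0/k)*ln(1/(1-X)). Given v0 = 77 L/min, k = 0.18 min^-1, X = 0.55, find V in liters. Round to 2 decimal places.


V = (v0/k) * ln(1/(1-X))
V = (77/0.18) * ln(1/(1-0.55))
V = 427.777778 * ln(2.222222)
V = 427.777778 * 0.798508
V = 341.58 L


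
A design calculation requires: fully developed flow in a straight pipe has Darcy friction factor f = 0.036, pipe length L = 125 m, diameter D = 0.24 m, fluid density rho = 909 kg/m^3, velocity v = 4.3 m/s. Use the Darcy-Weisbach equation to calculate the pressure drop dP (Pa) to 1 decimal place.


dP = f * (L/D) * (rho*v^2/2)
dP = 0.036 * (125/0.24) * (909*4.3^2/2)
L/D = 520.83333333
rho*v^2/2 = 909*18.49/2 = 8403.705
dP = 0.036 * 520.83333333 * 8403.705
dP = 157569.5 Pa


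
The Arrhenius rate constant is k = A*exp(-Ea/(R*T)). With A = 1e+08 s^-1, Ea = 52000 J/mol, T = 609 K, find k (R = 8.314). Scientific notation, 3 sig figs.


k = A * exp(-Ea/(R*T))
k = 1e+08 * exp(-52000 / (8.314 * 609))
k = 1e+08 * exp(-10.270132)
k = 3.47e+03


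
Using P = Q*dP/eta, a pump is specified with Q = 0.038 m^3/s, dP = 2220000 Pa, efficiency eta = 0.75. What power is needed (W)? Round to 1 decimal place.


P = Q * dP / eta
P = 0.038 * 2220000 / 0.75
P = 84360.0 / 0.75
P = 112480.0 W


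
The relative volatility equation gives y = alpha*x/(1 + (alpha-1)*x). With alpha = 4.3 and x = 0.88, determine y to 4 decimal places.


y = alpha*x / (1 + (alpha-1)*x)
y = 4.3*0.88 / (1 + (4.3-1)*0.88)
y = 3.784 / (1 + 2.904)
y = 3.784 / 3.904
y = 0.9693


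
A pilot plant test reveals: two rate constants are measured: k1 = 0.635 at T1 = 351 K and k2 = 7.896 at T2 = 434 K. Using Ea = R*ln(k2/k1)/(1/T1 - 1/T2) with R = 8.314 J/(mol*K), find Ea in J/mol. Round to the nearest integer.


Ea = R * ln(k2/k1) / (1/T1 - 1/T2)
ln(k2/k1) = ln(7.896/0.635) = 2.5204866
1/T1 - 1/T2 = 1/351 - 1/434 = 0.000544855384
Ea = 8.314 * 2.5204866 / 0.000544855384
Ea = 38460 J/mol


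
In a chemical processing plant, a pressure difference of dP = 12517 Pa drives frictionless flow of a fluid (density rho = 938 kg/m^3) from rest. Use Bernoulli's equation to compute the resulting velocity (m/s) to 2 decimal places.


v = sqrt(2*dP/rho)
v = sqrt(2*12517/938)
v = sqrt(26.688699)
v = 5.17 m/s


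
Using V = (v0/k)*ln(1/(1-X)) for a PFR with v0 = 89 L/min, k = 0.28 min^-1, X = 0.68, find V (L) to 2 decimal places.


V = (v0/k) * ln(1/(1-X))
V = (89/0.28) * ln(1/(1-0.68))
V = 317.857143 * ln(3.125)
V = 317.857143 * 1.139434
V = 362.18 L


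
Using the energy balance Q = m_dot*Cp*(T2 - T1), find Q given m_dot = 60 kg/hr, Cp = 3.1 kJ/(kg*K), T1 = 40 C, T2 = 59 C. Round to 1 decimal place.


Q = m_dot * Cp * (T2 - T1)
Q = 60 * 3.1 * (59 - 40)
Q = 60 * 3.1 * 19
Q = 3534.0 kJ/hr


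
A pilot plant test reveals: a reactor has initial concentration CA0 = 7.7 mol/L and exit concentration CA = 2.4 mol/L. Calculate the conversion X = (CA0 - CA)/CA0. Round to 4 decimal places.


X = (CA0 - CA) / CA0
X = (7.7 - 2.4) / 7.7
X = 5.3 / 7.7
X = 0.6883


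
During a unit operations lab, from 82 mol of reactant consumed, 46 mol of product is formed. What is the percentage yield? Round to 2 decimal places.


Yield = (moles product / moles consumed) * 100%
Yield = (46 / 82) * 100
Yield = 0.561 * 100
Yield = 56.10%


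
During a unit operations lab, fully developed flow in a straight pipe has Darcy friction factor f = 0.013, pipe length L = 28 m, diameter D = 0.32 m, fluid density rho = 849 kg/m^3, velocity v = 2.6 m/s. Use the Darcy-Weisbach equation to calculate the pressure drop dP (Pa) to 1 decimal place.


dP = f * (L/D) * (rho*v^2/2)
dP = 0.013 * (28/0.32) * (849*2.6^2/2)
L/D = 87.5
rho*v^2/2 = 849*6.76/2 = 2869.62
dP = 0.013 * 87.5 * 2869.62
dP = 3264.2 Pa


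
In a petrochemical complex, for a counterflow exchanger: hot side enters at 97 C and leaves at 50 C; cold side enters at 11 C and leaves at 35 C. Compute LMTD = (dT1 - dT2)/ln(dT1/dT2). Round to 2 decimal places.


dT1 = Th_in - Tc_out = 97 - 35 = 62
dT2 = Th_out - Tc_in = 50 - 11 = 39
LMTD = (dT1 - dT2) / ln(dT1/dT2)
LMTD = (62 - 39) / ln(62/39)
LMTD = 49.61 K


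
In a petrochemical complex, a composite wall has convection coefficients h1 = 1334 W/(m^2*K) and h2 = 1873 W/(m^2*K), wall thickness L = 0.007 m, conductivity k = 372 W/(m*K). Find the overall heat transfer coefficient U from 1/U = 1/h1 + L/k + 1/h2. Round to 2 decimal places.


1/U = 1/h1 + L/k + 1/h2
1/U = 1/1334 + 0.007/372 + 1/1873
1/U = 0.0007496252 + 1.88172e-05 + 0.0005339028
1/U = 0.0013023452
U = 767.85 W/(m^2*K)


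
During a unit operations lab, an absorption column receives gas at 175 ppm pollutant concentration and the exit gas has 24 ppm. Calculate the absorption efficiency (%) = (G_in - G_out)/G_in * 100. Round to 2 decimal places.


Efficiency = (G_in - G_out) / G_in * 100%
Efficiency = (175 - 24) / 175 * 100
Efficiency = 151 / 175 * 100
Efficiency = 86.29%


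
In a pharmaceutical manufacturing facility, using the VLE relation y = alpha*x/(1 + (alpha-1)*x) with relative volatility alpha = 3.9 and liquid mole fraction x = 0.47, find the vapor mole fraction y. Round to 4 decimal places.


y = alpha*x / (1 + (alpha-1)*x)
y = 3.9*0.47 / (1 + (3.9-1)*0.47)
y = 1.833 / (1 + 1.363)
y = 1.833 / 2.363
y = 0.7757


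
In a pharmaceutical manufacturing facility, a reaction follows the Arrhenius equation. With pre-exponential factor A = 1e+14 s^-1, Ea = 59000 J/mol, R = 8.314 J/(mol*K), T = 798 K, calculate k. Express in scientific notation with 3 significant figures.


k = A * exp(-Ea/(R*T))
k = 1e+14 * exp(-59000 / (8.314 * 798))
k = 1e+14 * exp(-8.892812)
k = 1.37e+10


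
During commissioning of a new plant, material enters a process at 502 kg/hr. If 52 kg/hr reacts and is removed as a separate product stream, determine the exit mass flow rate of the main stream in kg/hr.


Steady-state mass balance on the main outlet: F_out = F_in - F_removed
F_out = 502 - 52
F_out = 450 kg/hr


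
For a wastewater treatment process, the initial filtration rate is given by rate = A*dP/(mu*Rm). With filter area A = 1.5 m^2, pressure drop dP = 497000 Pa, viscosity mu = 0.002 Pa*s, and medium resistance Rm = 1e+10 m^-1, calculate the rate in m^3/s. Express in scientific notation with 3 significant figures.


rate = A * dP / (mu * Rm)
rate = 1.5 * 497000 / (0.002 * 1e+10)
rate = 745500.0 / 2.000e+07
rate = 3.73e-02 m^3/s


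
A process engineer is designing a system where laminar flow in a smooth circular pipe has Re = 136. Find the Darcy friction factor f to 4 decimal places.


f = 64 / Re
f = 64 / 136
f = 0.4706


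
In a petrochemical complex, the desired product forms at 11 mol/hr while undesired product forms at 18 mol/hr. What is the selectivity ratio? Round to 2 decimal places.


S = desired product rate / undesired product rate
S = 11 / 18
S = 0.61


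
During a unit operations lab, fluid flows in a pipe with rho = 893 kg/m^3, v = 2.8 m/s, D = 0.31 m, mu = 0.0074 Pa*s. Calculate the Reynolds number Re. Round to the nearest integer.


Re = rho * v * D / mu
Re = 893 * 2.8 * 0.31 / 0.0074
Re = 775.124 / 0.0074
Re = 104746


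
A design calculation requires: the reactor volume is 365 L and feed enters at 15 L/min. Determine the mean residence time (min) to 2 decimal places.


tau = V / v0
tau = 365 / 15
tau = 24.33 min


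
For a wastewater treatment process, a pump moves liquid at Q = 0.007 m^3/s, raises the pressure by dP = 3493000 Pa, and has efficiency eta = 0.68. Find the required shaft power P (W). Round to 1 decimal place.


P = Q * dP / eta
P = 0.007 * 3493000 / 0.68
P = 24451.0 / 0.68
P = 35957.4 W


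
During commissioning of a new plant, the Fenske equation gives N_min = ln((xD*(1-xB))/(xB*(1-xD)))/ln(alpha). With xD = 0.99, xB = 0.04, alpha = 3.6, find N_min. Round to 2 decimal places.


N_min = ln((xD*(1-xB))/(xB*(1-xD))) / ln(alpha)
Numerator inside ln: 0.9504 / 0.0004 = 2376.0
ln(2376.0) = 7.773174
ln(alpha) = ln(3.6) = 1.280934
N_min = 7.773174 / 1.280934 = 6.07


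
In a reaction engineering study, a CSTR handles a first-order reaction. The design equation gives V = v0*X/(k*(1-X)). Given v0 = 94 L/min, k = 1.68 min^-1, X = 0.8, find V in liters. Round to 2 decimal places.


V = v0 * X / (k * (1 - X))
V = 94 * 0.8 / (1.68 * (1 - 0.8))
V = 75.2 / (1.68 * 0.2)
V = 75.2 / 0.336
V = 223.81 L


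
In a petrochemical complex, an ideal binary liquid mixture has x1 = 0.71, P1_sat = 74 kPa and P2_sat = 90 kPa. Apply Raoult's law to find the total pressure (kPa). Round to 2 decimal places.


P = x1*P1_sat + x2*P2_sat
x2 = 1 - x1 = 1 - 0.71 = 0.29
P = 0.71*74 + 0.29*90
P = 52.54 + 26.1
P = 78.64 kPa


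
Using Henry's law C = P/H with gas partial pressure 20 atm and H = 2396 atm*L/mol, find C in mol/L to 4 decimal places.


C = P / H
C = 20 / 2396
C = 0.0083 mol/L


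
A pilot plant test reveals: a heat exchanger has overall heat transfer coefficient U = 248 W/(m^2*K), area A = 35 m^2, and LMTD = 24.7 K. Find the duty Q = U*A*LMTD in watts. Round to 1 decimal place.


Q = U * A * LMTD
Q = 248 * 35 * 24.7
Q = 214396.0 W


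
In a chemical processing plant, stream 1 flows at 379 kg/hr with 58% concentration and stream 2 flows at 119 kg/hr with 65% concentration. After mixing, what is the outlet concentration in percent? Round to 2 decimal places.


Mass balance on solute: F1*x1 + F2*x2 = F3*x3
F3 = F1 + F2 = 379 + 119 = 498 kg/hr
x3 = (F1*x1 + F2*x2)/F3
x3 = (379*0.58 + 119*0.65) / 498
x3 = 59.67%


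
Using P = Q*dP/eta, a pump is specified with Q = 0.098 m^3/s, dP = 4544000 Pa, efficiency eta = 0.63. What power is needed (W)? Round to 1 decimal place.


P = Q * dP / eta
P = 0.098 * 4544000 / 0.63
P = 445312.0 / 0.63
P = 706844.4 W


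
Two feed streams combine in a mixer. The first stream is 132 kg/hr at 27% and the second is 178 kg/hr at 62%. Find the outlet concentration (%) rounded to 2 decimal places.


Mass balance on solute: F1*x1 + F2*x2 = F3*x3
F3 = F1 + F2 = 132 + 178 = 310 kg/hr
x3 = (F1*x1 + F2*x2)/F3
x3 = (132*0.27 + 178*0.62) / 310
x3 = 47.10%


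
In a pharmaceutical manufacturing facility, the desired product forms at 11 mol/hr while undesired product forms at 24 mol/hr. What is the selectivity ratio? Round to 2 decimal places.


S = desired product rate / undesired product rate
S = 11 / 24
S = 0.46


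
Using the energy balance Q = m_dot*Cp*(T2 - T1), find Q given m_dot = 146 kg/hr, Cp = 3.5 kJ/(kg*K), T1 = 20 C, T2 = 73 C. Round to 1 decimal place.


Q = m_dot * Cp * (T2 - T1)
Q = 146 * 3.5 * (73 - 20)
Q = 146 * 3.5 * 53
Q = 27083.0 kJ/hr


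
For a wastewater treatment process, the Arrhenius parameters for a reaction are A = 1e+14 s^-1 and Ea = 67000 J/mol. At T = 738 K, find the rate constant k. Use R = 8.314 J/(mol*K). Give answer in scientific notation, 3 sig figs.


k = A * exp(-Ea/(R*T))
k = 1e+14 * exp(-67000 / (8.314 * 738))
k = 1e+14 * exp(-10.919643)
k = 1.81e+09


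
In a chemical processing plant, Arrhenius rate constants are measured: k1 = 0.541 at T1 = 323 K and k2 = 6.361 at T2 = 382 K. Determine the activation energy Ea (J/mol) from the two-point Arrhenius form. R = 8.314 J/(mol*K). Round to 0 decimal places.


Ea = R * ln(k2/k1) / (1/T1 - 1/T2)
ln(k2/k1) = ln(6.361/0.541) = 2.4645216
1/T1 - 1/T2 = 1/323 - 1/382 = 0.000478174185
Ea = 8.314 * 2.4645216 / 0.000478174185
Ea = 42851 J/mol


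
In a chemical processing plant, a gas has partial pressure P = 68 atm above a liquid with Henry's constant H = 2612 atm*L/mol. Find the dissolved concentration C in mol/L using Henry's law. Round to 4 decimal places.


C = P / H
C = 68 / 2612
C = 0.0260 mol/L
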